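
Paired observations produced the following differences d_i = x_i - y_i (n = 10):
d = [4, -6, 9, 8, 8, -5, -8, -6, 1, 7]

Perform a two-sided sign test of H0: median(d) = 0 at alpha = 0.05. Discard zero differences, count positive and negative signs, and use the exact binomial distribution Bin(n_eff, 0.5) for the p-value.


Step 1: Discard zero differences. Original n = 10; n_eff = number of nonzero differences = 10.
Nonzero differences (with sign): +4, -6, +9, +8, +8, -5, -8, -6, +1, +7
Step 2: Count signs: positive = 6, negative = 4.
Step 3: Under H0: P(positive) = 0.5, so the number of positives S ~ Bin(10, 0.5).
Step 4: Two-sided exact p-value = sum of Bin(10,0.5) probabilities at or below the observed probability = 0.753906.
Step 5: alpha = 0.05. fail to reject H0.

n_eff = 10, pos = 6, neg = 4, p = 0.753906, fail to reject H0.


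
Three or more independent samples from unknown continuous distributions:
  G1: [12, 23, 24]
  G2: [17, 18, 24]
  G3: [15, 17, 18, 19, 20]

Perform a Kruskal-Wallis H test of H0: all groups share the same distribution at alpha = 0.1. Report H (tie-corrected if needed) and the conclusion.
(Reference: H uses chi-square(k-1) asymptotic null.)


Step 1: Combine all N = 11 observations and assign midranks.
sorted (value, group, rank): (12,G1,1), (15,G3,2), (17,G2,3.5), (17,G3,3.5), (18,G2,5.5), (18,G3,5.5), (19,G3,7), (20,G3,8), (23,G1,9), (24,G1,10.5), (24,G2,10.5)
Step 2: Sum ranks within each group.
R_1 = 20.5 (n_1 = 3)
R_2 = 19.5 (n_2 = 3)
R_3 = 26 (n_3 = 5)
Step 3: H = 12/(N(N+1)) * sum(R_i^2/n_i) - 3(N+1)
     = 12/(11*12) * (20.5^2/3 + 19.5^2/3 + 26^2/5) - 3*12
     = 0.090909 * 402.033 - 36
     = 0.548485.
Step 4: Ties present; correction factor C = 1 - 18/(11^3 - 11) = 0.986364. Corrected H = 0.548485 / 0.986364 = 0.556068.
Step 5: Under H0, H ~ chi^2(2); p-value = 0.757271.
Step 6: alpha = 0.1. fail to reject H0.

H = 0.5561, df = 2, p = 0.757271, fail to reject H0.


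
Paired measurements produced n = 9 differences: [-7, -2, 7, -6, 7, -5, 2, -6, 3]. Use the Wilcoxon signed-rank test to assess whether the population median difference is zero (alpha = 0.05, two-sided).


Step 1: Drop any zero differences (none here) and take |d_i|.
|d| = [7, 2, 7, 6, 7, 5, 2, 6, 3]
Step 2: Midrank |d_i| (ties get averaged ranks).
ranks: |7|->8, |2|->1.5, |7|->8, |6|->5.5, |7|->8, |5|->4, |2|->1.5, |6|->5.5, |3|->3
Step 3: Attach original signs; sum ranks with positive sign and with negative sign.
W+ = 8 + 8 + 1.5 + 3 = 20.5
W- = 8 + 1.5 + 5.5 + 4 + 5.5 = 24.5
(Check: W+ + W- = 45 should equal n(n+1)/2 = 45.)
Step 4: Test statistic W = min(W+, W-) = 20.5.
Step 5: Ties in |d|, so use the tie-corrected normal approximation.
        E[W] = n(n+1)/4 = 9*10/4 = 22.5.
        Tie groups: |d|=2 (t=2), |d|=6 (t=2), |d|=7 (t=3); sum(t^3 - t) = 36.
        Var[W] = n(n+1)(2n+1)/24 - sum(t^3-t)/48 = 1710/24 - 36/48 = 70.5.
        z = (W - E[W]) / sqrt(Var[W]) = (20.5 - 22.5) / 8.3964 = -0.2382.
        Two-sided p = 2*Phi(z) = 0.811729.
Step 6: alpha = 0.05. fail to reject H0.

W+ = 20.5, W- = 24.5, W = min = 20.5, p = 0.811729, fail to reject H0.


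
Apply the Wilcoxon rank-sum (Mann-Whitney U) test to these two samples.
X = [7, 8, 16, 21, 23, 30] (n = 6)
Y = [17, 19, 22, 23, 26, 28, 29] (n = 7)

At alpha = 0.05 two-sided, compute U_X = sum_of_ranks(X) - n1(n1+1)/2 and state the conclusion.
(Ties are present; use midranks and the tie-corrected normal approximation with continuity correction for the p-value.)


Step 1: Combine and sort all 13 observations; assign midranks.
sorted (value, group): (7,X), (8,X), (16,X), (17,Y), (19,Y), (21,X), (22,Y), (23,X), (23,Y), (26,Y), (28,Y), (29,Y), (30,X)
ranks: 7->1, 8->2, 16->3, 17->4, 19->5, 21->6, 22->7, 23->8.5, 23->8.5, 26->10, 28->11, 29->12, 30->13
Step 2: Rank sum for X: R1 = 1 + 2 + 3 + 6 + 8.5 + 13 = 33.5.
Step 3: U_X = R1 - n1(n1+1)/2 = 33.5 - 6*7/2 = 33.5 - 21 = 12.5.
       U_Y = n1*n2 - U_X = 42 - 12.5 = 29.5.
Step 4: Ties are present, so use the tie-corrected normal approximation (with continuity correction) for the p-value.
Step 5: p-value = 0.252445; compare to alpha = 0.05. fail to reject H0.

U_X = 12.5, p = 0.252445, fail to reject H0 at alpha = 0.05.


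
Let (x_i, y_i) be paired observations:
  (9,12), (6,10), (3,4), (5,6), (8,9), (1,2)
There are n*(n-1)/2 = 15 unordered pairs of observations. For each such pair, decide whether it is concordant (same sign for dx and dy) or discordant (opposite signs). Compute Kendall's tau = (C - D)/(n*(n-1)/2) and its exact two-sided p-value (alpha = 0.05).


Step 1: Enumerate the 15 unordered pairs (i,j) with i<j and classify each by sign(x_j-x_i) * sign(y_j-y_i).
  (1,2):dx=-3,dy=-2->C; (1,3):dx=-6,dy=-8->C; (1,4):dx=-4,dy=-6->C; (1,5):dx=-1,dy=-3->C
  (1,6):dx=-8,dy=-10->C; (2,3):dx=-3,dy=-6->C; (2,4):dx=-1,dy=-4->C; (2,5):dx=+2,dy=-1->D
  (2,6):dx=-5,dy=-8->C; (3,4):dx=+2,dy=+2->C; (3,5):dx=+5,dy=+5->C; (3,6):dx=-2,dy=-2->C
  (4,5):dx=+3,dy=+3->C; (4,6):dx=-4,dy=-4->C; (5,6):dx=-7,dy=-7->C
Step 2: C = 14, D = 1, total pairs = 15.
Step 3: tau = (C - D)/(n(n-1)/2) = (14 - 1)/15 = 0.866667.
Step 4: Exact two-sided p-value (enumerate n! = 720 permutations of y under H0): p = 0.016667.
Step 5: alpha = 0.05. reject H0.

tau_b = 0.8667 (C=14, D=1), p = 0.016667, reject H0.


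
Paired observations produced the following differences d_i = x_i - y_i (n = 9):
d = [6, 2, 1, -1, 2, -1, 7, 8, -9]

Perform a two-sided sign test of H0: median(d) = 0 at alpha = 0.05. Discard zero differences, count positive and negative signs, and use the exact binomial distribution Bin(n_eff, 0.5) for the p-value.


Step 1: Discard zero differences. Original n = 9; n_eff = number of nonzero differences = 9.
Nonzero differences (with sign): +6, +2, +1, -1, +2, -1, +7, +8, -9
Step 2: Count signs: positive = 6, negative = 3.
Step 3: Under H0: P(positive) = 0.5, so the number of positives S ~ Bin(9, 0.5).
Step 4: Two-sided exact p-value = sum of Bin(9,0.5) probabilities at or below the observed probability = 0.507812.
Step 5: alpha = 0.05. fail to reject H0.

n_eff = 9, pos = 6, neg = 3, p = 0.507812, fail to reject H0.


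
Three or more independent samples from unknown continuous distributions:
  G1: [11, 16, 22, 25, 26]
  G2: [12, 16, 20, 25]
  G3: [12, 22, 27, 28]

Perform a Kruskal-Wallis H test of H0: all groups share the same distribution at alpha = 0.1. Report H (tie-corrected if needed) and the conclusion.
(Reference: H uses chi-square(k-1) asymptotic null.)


Step 1: Combine all N = 13 observations and assign midranks.
sorted (value, group, rank): (11,G1,1), (12,G2,2.5), (12,G3,2.5), (16,G1,4.5), (16,G2,4.5), (20,G2,6), (22,G1,7.5), (22,G3,7.5), (25,G1,9.5), (25,G2,9.5), (26,G1,11), (27,G3,12), (28,G3,13)
Step 2: Sum ranks within each group.
R_1 = 33.5 (n_1 = 5)
R_2 = 22.5 (n_2 = 4)
R_3 = 35 (n_3 = 4)
Step 3: H = 12/(N(N+1)) * sum(R_i^2/n_i) - 3(N+1)
     = 12/(13*14) * (33.5^2/5 + 22.5^2/4 + 35^2/4) - 3*14
     = 0.065934 * 657.263 - 42
     = 1.335989.
Step 4: Ties present; correction factor C = 1 - 24/(13^3 - 13) = 0.989011. Corrected H = 1.335989 / 0.989011 = 1.350833.
Step 5: Under H0, H ~ chi^2(2); p-value = 0.508944.
Step 6: alpha = 0.1. fail to reject H0.

H = 1.3508, df = 2, p = 0.508944, fail to reject H0.


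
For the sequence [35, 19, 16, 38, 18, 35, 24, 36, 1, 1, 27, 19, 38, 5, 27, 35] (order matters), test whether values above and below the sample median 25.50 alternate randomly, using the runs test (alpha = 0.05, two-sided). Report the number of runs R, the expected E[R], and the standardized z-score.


Step 1: Compute median = 25.50; label A = above, B = below.
Labels in order: ABBABABABBABABAA  (n_A = 8, n_B = 8)
Step 2: Count runs R = 13.
Step 3: Under H0 (random ordering), E[R] = 2*n_A*n_B/(n_A+n_B) + 1 = 2*8*8/16 + 1 = 9.0000.
        Var[R] = 2*n_A*n_B*(2*n_A*n_B - n_A - n_B) / ((n_A+n_B)^2 * (n_A+n_B-1)) = 14336/3840 = 3.7333.
        SD[R] = 1.9322.
Step 4: Continuity-corrected z = (R - 0.5 - E[R]) / SD[R] = (13 - 0.5 - 9.0000) / 1.9322 = 1.8114.
Step 5: Two-sided p-value via normal approximation = 2*(1 - Phi(|z|)) = 0.070076.
Step 6: alpha = 0.05. fail to reject H0.

R = 13, z = 1.8114, p = 0.070076, fail to reject H0.


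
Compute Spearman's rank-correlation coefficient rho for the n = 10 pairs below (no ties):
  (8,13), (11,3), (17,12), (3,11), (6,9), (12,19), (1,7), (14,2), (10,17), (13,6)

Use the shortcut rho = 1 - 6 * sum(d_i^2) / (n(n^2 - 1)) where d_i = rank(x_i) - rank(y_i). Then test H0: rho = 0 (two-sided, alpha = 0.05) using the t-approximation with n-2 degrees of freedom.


Step 1: Rank x and y separately (midranks; no ties here).
rank(x): 8->4, 11->6, 17->10, 3->2, 6->3, 12->7, 1->1, 14->9, 10->5, 13->8
rank(y): 13->8, 3->2, 12->7, 11->6, 9->5, 19->10, 7->4, 2->1, 17->9, 6->3
Step 2: d_i = R_x(i) - R_y(i); compute d_i^2.
  (4-8)^2=16, (6-2)^2=16, (10-7)^2=9, (2-6)^2=16, (3-5)^2=4, (7-10)^2=9, (1-4)^2=9, (9-1)^2=64, (5-9)^2=16, (8-3)^2=25
sum(d^2) = 184.
Step 3: rho = 1 - 6*184 / (10*(10^2 - 1)) = 1 - 1104/990 = -0.115152.
Step 4: Under H0, t = rho * sqrt((n-2)/(1-rho^2)) = -0.3279 ~ t(8).
Step 5: Two-sided p-value from the t-distribution with 8 df = 0.751420.
Step 6: alpha = 0.05. fail to reject H0.

rho = -0.1152, p = 0.751420, fail to reject H0 at alpha = 0.05.


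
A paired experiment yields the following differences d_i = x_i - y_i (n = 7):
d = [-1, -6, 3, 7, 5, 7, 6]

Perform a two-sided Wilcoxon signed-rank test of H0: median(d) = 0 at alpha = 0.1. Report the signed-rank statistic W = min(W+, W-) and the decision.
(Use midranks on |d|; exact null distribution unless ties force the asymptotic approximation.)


Step 1: Drop any zero differences (none here) and take |d_i|.
|d| = [1, 6, 3, 7, 5, 7, 6]
Step 2: Midrank |d_i| (ties get averaged ranks).
ranks: |1|->1, |6|->4.5, |3|->2, |7|->6.5, |5|->3, |7|->6.5, |6|->4.5
Step 3: Attach original signs; sum ranks with positive sign and with negative sign.
W+ = 2 + 6.5 + 3 + 6.5 + 4.5 = 22.5
W- = 1 + 4.5 = 5.5
(Check: W+ + W- = 28 should equal n(n+1)/2 = 28.)
Step 4: Test statistic W = min(W+, W-) = 5.5.
Step 5: Ties in |d|, so use the tie-corrected normal approximation.
        E[W] = n(n+1)/4 = 7*8/4 = 14.
        Tie groups: |d|=6 (t=2), |d|=7 (t=2); sum(t^3 - t) = 12.
        Var[W] = n(n+1)(2n+1)/24 - sum(t^3-t)/48 = 840/24 - 12/48 = 34.75.
        z = (W - E[W]) / sqrt(Var[W]) = (5.5 - 14) / 5.8949 = -1.4419.
        Two-sided p = 2*Phi(z) = 0.149325.
Step 6: alpha = 0.1. fail to reject H0.

W+ = 22.5, W- = 5.5, W = min = 5.5, p = 0.149325, fail to reject H0.


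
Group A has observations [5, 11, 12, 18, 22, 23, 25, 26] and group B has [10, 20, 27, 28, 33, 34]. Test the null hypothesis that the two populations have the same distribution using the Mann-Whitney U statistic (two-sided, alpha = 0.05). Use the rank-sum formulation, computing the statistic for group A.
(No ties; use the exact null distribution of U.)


Step 1: Combine and sort all 14 observations; assign midranks.
sorted (value, group): (5,X), (10,Y), (11,X), (12,X), (18,X), (20,Y), (22,X), (23,X), (25,X), (26,X), (27,Y), (28,Y), (33,Y), (34,Y)
ranks: 5->1, 10->2, 11->3, 12->4, 18->5, 20->6, 22->7, 23->8, 25->9, 26->10, 27->11, 28->12, 33->13, 34->14
Step 2: Rank sum for X: R1 = 1 + 3 + 4 + 5 + 7 + 8 + 9 + 10 = 47.
Step 3: U_X = R1 - n1(n1+1)/2 = 47 - 8*9/2 = 47 - 36 = 11.
       U_Y = n1*n2 - U_X = 48 - 11 = 37.
Step 4: No ties, so the exact null distribution of U (based on enumerating the C(14,8) = 3003 equally likely rank assignments) gives the two-sided p-value.
Step 5: p-value = 0.107892; compare to alpha = 0.05. fail to reject H0.

U_X = 11, p = 0.107892, fail to reject H0 at alpha = 0.05.


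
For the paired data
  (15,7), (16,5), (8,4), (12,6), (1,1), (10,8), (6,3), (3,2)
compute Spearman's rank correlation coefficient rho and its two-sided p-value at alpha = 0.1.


Step 1: Rank x and y separately (midranks; no ties here).
rank(x): 15->7, 16->8, 8->4, 12->6, 1->1, 10->5, 6->3, 3->2
rank(y): 7->7, 5->5, 4->4, 6->6, 1->1, 8->8, 3->3, 2->2
Step 2: d_i = R_x(i) - R_y(i); compute d_i^2.
  (7-7)^2=0, (8-5)^2=9, (4-4)^2=0, (6-6)^2=0, (1-1)^2=0, (5-8)^2=9, (3-3)^2=0, (2-2)^2=0
sum(d^2) = 18.
Step 3: rho = 1 - 6*18 / (8*(8^2 - 1)) = 1 - 108/504 = 0.785714.
Step 4: Under H0, t = rho * sqrt((n-2)/(1-rho^2)) = 3.1113 ~ t(6).
Step 5: Two-sided p-value from the t-distribution with 6 df = 0.020815.
Step 6: alpha = 0.1. reject H0.

rho = 0.7857, p = 0.020815, reject H0 at alpha = 0.1.


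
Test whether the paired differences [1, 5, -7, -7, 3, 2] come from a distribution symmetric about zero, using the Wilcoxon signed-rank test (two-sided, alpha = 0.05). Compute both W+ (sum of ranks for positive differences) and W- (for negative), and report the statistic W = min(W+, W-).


Step 1: Drop any zero differences (none here) and take |d_i|.
|d| = [1, 5, 7, 7, 3, 2]
Step 2: Midrank |d_i| (ties get averaged ranks).
ranks: |1|->1, |5|->4, |7|->5.5, |7|->5.5, |3|->3, |2|->2
Step 3: Attach original signs; sum ranks with positive sign and with negative sign.
W+ = 1 + 4 + 3 + 2 = 10
W- = 5.5 + 5.5 = 11
(Check: W+ + W- = 21 should equal n(n+1)/2 = 21.)
Step 4: Test statistic W = min(W+, W-) = 10.
Step 5: Ties in |d|, so use the tie-corrected normal approximation.
        E[W] = n(n+1)/4 = 6*7/4 = 10.5.
        Tie groups: |d|=7 (t=2); sum(t^3 - t) = 6.
        Var[W] = n(n+1)(2n+1)/24 - sum(t^3-t)/48 = 546/24 - 6/48 = 22.625.
        z = (W - E[W]) / sqrt(Var[W]) = (10 - 10.5) / 4.7566 = -0.1051.
        Two-sided p = 2*Phi(z) = 0.916282.
Step 6: alpha = 0.05. fail to reject H0.

W+ = 10, W- = 11, W = min = 10, p = 0.916282, fail to reject H0.


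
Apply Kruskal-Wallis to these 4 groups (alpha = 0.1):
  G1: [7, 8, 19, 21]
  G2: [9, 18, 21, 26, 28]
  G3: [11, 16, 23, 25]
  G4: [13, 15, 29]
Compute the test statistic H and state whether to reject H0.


Step 1: Combine all N = 16 observations and assign midranks.
sorted (value, group, rank): (7,G1,1), (8,G1,2), (9,G2,3), (11,G3,4), (13,G4,5), (15,G4,6), (16,G3,7), (18,G2,8), (19,G1,9), (21,G1,10.5), (21,G2,10.5), (23,G3,12), (25,G3,13), (26,G2,14), (28,G2,15), (29,G4,16)
Step 2: Sum ranks within each group.
R_1 = 22.5 (n_1 = 4)
R_2 = 50.5 (n_2 = 5)
R_3 = 36 (n_3 = 4)
R_4 = 27 (n_4 = 3)
Step 3: H = 12/(N(N+1)) * sum(R_i^2/n_i) - 3(N+1)
     = 12/(16*17) * (22.5^2/4 + 50.5^2/5 + 36^2/4 + 27^2/3) - 3*17
     = 0.044118 * 1203.61 - 51
     = 2.100551.
Step 4: Ties present; correction factor C = 1 - 6/(16^3 - 16) = 0.998529. Corrected H = 2.100551 / 0.998529 = 2.103645.
Step 5: Under H0, H ~ chi^2(3); p-value = 0.551176.
Step 6: alpha = 0.1. fail to reject H0.

H = 2.1036, df = 3, p = 0.551176, fail to reject H0.


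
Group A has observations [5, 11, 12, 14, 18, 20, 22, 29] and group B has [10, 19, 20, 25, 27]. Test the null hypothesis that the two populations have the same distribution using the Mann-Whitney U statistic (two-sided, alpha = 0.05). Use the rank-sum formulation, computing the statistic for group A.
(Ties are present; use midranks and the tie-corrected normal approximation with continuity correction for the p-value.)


Step 1: Combine and sort all 13 observations; assign midranks.
sorted (value, group): (5,X), (10,Y), (11,X), (12,X), (14,X), (18,X), (19,Y), (20,X), (20,Y), (22,X), (25,Y), (27,Y), (29,X)
ranks: 5->1, 10->2, 11->3, 12->4, 14->5, 18->6, 19->7, 20->8.5, 20->8.5, 22->10, 25->11, 27->12, 29->13
Step 2: Rank sum for X: R1 = 1 + 3 + 4 + 5 + 6 + 8.5 + 10 + 13 = 50.5.
Step 3: U_X = R1 - n1(n1+1)/2 = 50.5 - 8*9/2 = 50.5 - 36 = 14.5.
       U_Y = n1*n2 - U_X = 40 - 14.5 = 25.5.
Step 4: Ties are present, so use the tie-corrected normal approximation (with continuity correction) for the p-value.
Step 5: p-value = 0.463600; compare to alpha = 0.05. fail to reject H0.

U_X = 14.5, p = 0.463600, fail to reject H0 at alpha = 0.05.


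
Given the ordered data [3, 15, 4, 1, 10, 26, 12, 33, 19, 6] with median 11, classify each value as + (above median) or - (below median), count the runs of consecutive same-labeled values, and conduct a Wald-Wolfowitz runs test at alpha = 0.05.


Step 1: Compute median = 11; label A = above, B = below.
Labels in order: BABBBAAAAB  (n_A = 5, n_B = 5)
Step 2: Count runs R = 5.
Step 3: Under H0 (random ordering), E[R] = 2*n_A*n_B/(n_A+n_B) + 1 = 2*5*5/10 + 1 = 6.0000.
        Var[R] = 2*n_A*n_B*(2*n_A*n_B - n_A - n_B) / ((n_A+n_B)^2 * (n_A+n_B-1)) = 2000/900 = 2.2222.
        SD[R] = 1.4907.
Step 4: Continuity-corrected z = (R + 0.5 - E[R]) / SD[R] = (5 + 0.5 - 6.0000) / 1.4907 = -0.3354.
Step 5: Two-sided p-value via normal approximation = 2*(1 - Phi(|z|)) = 0.737316.
Step 6: alpha = 0.05. fail to reject H0.

R = 5, z = -0.3354, p = 0.737316, fail to reject H0.


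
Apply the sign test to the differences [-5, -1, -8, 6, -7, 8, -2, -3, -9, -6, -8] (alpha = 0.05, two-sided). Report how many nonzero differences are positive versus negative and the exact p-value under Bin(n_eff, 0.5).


Step 1: Discard zero differences. Original n = 11; n_eff = number of nonzero differences = 11.
Nonzero differences (with sign): -5, -1, -8, +6, -7, +8, -2, -3, -9, -6, -8
Step 2: Count signs: positive = 2, negative = 9.
Step 3: Under H0: P(positive) = 0.5, so the number of positives S ~ Bin(11, 0.5).
Step 4: Two-sided exact p-value = sum of Bin(11,0.5) probabilities at or below the observed probability = 0.065430.
Step 5: alpha = 0.05. fail to reject H0.

n_eff = 11, pos = 2, neg = 9, p = 0.065430, fail to reject H0.


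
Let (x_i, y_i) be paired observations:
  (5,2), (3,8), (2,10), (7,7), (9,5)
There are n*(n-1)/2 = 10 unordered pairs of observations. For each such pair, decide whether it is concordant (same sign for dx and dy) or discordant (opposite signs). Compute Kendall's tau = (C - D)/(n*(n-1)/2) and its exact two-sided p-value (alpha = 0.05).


Step 1: Enumerate the 10 unordered pairs (i,j) with i<j and classify each by sign(x_j-x_i) * sign(y_j-y_i).
  (1,2):dx=-2,dy=+6->D; (1,3):dx=-3,dy=+8->D; (1,4):dx=+2,dy=+5->C; (1,5):dx=+4,dy=+3->C
  (2,3):dx=-1,dy=+2->D; (2,4):dx=+4,dy=-1->D; (2,5):dx=+6,dy=-3->D; (3,4):dx=+5,dy=-3->D
  (3,5):dx=+7,dy=-5->D; (4,5):dx=+2,dy=-2->D
Step 2: C = 2, D = 8, total pairs = 10.
Step 3: tau = (C - D)/(n(n-1)/2) = (2 - 8)/10 = -0.600000.
Step 4: Exact two-sided p-value (enumerate n! = 120 permutations of y under H0): p = 0.233333.
Step 5: alpha = 0.05. fail to reject H0.

tau_b = -0.6000 (C=2, D=8), p = 0.233333, fail to reject H0.


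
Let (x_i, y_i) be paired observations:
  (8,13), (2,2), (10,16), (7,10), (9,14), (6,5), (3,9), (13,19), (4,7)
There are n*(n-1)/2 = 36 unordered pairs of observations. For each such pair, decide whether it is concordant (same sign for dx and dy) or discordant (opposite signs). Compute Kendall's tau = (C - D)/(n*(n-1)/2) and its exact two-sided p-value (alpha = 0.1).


Step 1: Enumerate the 36 unordered pairs (i,j) with i<j and classify each by sign(x_j-x_i) * sign(y_j-y_i).
  (1,2):dx=-6,dy=-11->C; (1,3):dx=+2,dy=+3->C; (1,4):dx=-1,dy=-3->C; (1,5):dx=+1,dy=+1->C
  (1,6):dx=-2,dy=-8->C; (1,7):dx=-5,dy=-4->C; (1,8):dx=+5,dy=+6->C; (1,9):dx=-4,dy=-6->C
  (2,3):dx=+8,dy=+14->C; (2,4):dx=+5,dy=+8->C; (2,5):dx=+7,dy=+12->C; (2,6):dx=+4,dy=+3->C
  (2,7):dx=+1,dy=+7->C; (2,8):dx=+11,dy=+17->C; (2,9):dx=+2,dy=+5->C; (3,4):dx=-3,dy=-6->C
  (3,5):dx=-1,dy=-2->C; (3,6):dx=-4,dy=-11->C; (3,7):dx=-7,dy=-7->C; (3,8):dx=+3,dy=+3->C
  (3,9):dx=-6,dy=-9->C; (4,5):dx=+2,dy=+4->C; (4,6):dx=-1,dy=-5->C; (4,7):dx=-4,dy=-1->C
  (4,8):dx=+6,dy=+9->C; (4,9):dx=-3,dy=-3->C; (5,6):dx=-3,dy=-9->C; (5,7):dx=-6,dy=-5->C
  (5,8):dx=+4,dy=+5->C; (5,9):dx=-5,dy=-7->C; (6,7):dx=-3,dy=+4->D; (6,8):dx=+7,dy=+14->C
  (6,9):dx=-2,dy=+2->D; (7,8):dx=+10,dy=+10->C; (7,9):dx=+1,dy=-2->D; (8,9):dx=-9,dy=-12->C
Step 2: C = 33, D = 3, total pairs = 36.
Step 3: tau = (C - D)/(n(n-1)/2) = (33 - 3)/36 = 0.833333.
Step 4: Exact two-sided p-value (enumerate n! = 362880 permutations of y under H0): p = 0.000854.
Step 5: alpha = 0.1. reject H0.

tau_b = 0.8333 (C=33, D=3), p = 0.000854, reject H0.


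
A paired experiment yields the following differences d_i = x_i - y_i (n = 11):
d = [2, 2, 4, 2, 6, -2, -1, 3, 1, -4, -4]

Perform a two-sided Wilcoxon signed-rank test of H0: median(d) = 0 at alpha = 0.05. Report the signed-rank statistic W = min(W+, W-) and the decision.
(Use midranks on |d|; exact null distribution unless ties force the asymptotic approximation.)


Step 1: Drop any zero differences (none here) and take |d_i|.
|d| = [2, 2, 4, 2, 6, 2, 1, 3, 1, 4, 4]
Step 2: Midrank |d_i| (ties get averaged ranks).
ranks: |2|->4.5, |2|->4.5, |4|->9, |2|->4.5, |6|->11, |2|->4.5, |1|->1.5, |3|->7, |1|->1.5, |4|->9, |4|->9
Step 3: Attach original signs; sum ranks with positive sign and with negative sign.
W+ = 4.5 + 4.5 + 9 + 4.5 + 11 + 7 + 1.5 = 42
W- = 4.5 + 1.5 + 9 + 9 = 24
(Check: W+ + W- = 66 should equal n(n+1)/2 = 66.)
Step 4: Test statistic W = min(W+, W-) = 24.
Step 5: Ties in |d|, so use the tie-corrected normal approximation.
        E[W] = n(n+1)/4 = 11*12/4 = 33.
        Tie groups: |d|=1 (t=2), |d|=2 (t=4), |d|=4 (t=3); sum(t^3 - t) = 90.
        Var[W] = n(n+1)(2n+1)/24 - sum(t^3-t)/48 = 3036/24 - 90/48 = 124.625.
        z = (W - E[W]) / sqrt(Var[W]) = (24 - 33) / 11.1636 = -0.8062.
        Two-sided p = 2*Phi(z) = 0.420131.
Step 6: alpha = 0.05. fail to reject H0.

W+ = 42, W- = 24, W = min = 24, p = 0.420131, fail to reject H0.


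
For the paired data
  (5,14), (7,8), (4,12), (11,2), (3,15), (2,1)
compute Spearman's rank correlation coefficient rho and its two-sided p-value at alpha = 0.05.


Step 1: Rank x and y separately (midranks; no ties here).
rank(x): 5->4, 7->5, 4->3, 11->6, 3->2, 2->1
rank(y): 14->5, 8->3, 12->4, 2->2, 15->6, 1->1
Step 2: d_i = R_x(i) - R_y(i); compute d_i^2.
  (4-5)^2=1, (5-3)^2=4, (3-4)^2=1, (6-2)^2=16, (2-6)^2=16, (1-1)^2=0
sum(d^2) = 38.
Step 3: rho = 1 - 6*38 / (6*(6^2 - 1)) = 1 - 228/210 = -0.085714.
Step 4: Under H0, t = rho * sqrt((n-2)/(1-rho^2)) = -0.1721 ~ t(4).
Step 5: Two-sided p-value from the t-distribution with 4 df = 0.871743.
Step 6: alpha = 0.05. fail to reject H0.

rho = -0.0857, p = 0.871743, fail to reject H0 at alpha = 0.05.


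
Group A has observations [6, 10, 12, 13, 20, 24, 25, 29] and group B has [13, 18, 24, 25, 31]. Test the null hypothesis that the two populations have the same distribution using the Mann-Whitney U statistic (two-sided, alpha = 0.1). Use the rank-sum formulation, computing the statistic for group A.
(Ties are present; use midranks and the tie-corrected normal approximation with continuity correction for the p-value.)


Step 1: Combine and sort all 13 observations; assign midranks.
sorted (value, group): (6,X), (10,X), (12,X), (13,X), (13,Y), (18,Y), (20,X), (24,X), (24,Y), (25,X), (25,Y), (29,X), (31,Y)
ranks: 6->1, 10->2, 12->3, 13->4.5, 13->4.5, 18->6, 20->7, 24->8.5, 24->8.5, 25->10.5, 25->10.5, 29->12, 31->13
Step 2: Rank sum for X: R1 = 1 + 2 + 3 + 4.5 + 7 + 8.5 + 10.5 + 12 = 48.5.
Step 3: U_X = R1 - n1(n1+1)/2 = 48.5 - 8*9/2 = 48.5 - 36 = 12.5.
       U_Y = n1*n2 - U_X = 40 - 12.5 = 27.5.
Step 4: Ties are present, so use the tie-corrected normal approximation (with continuity correction) for the p-value.
Step 5: p-value = 0.303506; compare to alpha = 0.1. fail to reject H0.

U_X = 12.5, p = 0.303506, fail to reject H0 at alpha = 0.1.


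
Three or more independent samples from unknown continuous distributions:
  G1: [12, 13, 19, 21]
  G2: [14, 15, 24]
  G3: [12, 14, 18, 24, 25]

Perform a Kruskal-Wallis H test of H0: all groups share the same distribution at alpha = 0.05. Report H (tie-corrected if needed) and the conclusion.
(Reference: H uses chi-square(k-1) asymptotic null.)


Step 1: Combine all N = 12 observations and assign midranks.
sorted (value, group, rank): (12,G1,1.5), (12,G3,1.5), (13,G1,3), (14,G2,4.5), (14,G3,4.5), (15,G2,6), (18,G3,7), (19,G1,8), (21,G1,9), (24,G2,10.5), (24,G3,10.5), (25,G3,12)
Step 2: Sum ranks within each group.
R_1 = 21.5 (n_1 = 4)
R_2 = 21 (n_2 = 3)
R_3 = 35.5 (n_3 = 5)
Step 3: H = 12/(N(N+1)) * sum(R_i^2/n_i) - 3(N+1)
     = 12/(12*13) * (21.5^2/4 + 21^2/3 + 35.5^2/5) - 3*13
     = 0.076923 * 514.612 - 39
     = 0.585577.
Step 4: Ties present; correction factor C = 1 - 18/(12^3 - 12) = 0.989510. Corrected H = 0.585577 / 0.989510 = 0.591784.
Step 5: Under H0, H ~ chi^2(2); p-value = 0.743868.
Step 6: alpha = 0.05. fail to reject H0.

H = 0.5918, df = 2, p = 0.743868, fail to reject H0.


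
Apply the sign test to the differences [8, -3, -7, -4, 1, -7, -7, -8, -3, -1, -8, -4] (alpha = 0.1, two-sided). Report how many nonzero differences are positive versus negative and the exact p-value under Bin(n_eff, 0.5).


Step 1: Discard zero differences. Original n = 12; n_eff = number of nonzero differences = 12.
Nonzero differences (with sign): +8, -3, -7, -4, +1, -7, -7, -8, -3, -1, -8, -4
Step 2: Count signs: positive = 2, negative = 10.
Step 3: Under H0: P(positive) = 0.5, so the number of positives S ~ Bin(12, 0.5).
Step 4: Two-sided exact p-value = sum of Bin(12,0.5) probabilities at or below the observed probability = 0.038574.
Step 5: alpha = 0.1. reject H0.

n_eff = 12, pos = 2, neg = 10, p = 0.038574, reject H0.


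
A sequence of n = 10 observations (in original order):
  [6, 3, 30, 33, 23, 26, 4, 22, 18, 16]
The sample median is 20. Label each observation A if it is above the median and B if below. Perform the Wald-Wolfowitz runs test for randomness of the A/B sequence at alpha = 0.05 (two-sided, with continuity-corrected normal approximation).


Step 1: Compute median = 20; label A = above, B = below.
Labels in order: BBAAAABABB  (n_A = 5, n_B = 5)
Step 2: Count runs R = 5.
Step 3: Under H0 (random ordering), E[R] = 2*n_A*n_B/(n_A+n_B) + 1 = 2*5*5/10 + 1 = 6.0000.
        Var[R] = 2*n_A*n_B*(2*n_A*n_B - n_A - n_B) / ((n_A+n_B)^2 * (n_A+n_B-1)) = 2000/900 = 2.2222.
        SD[R] = 1.4907.
Step 4: Continuity-corrected z = (R + 0.5 - E[R]) / SD[R] = (5 + 0.5 - 6.0000) / 1.4907 = -0.3354.
Step 5: Two-sided p-value via normal approximation = 2*(1 - Phi(|z|)) = 0.737316.
Step 6: alpha = 0.05. fail to reject H0.

R = 5, z = -0.3354, p = 0.737316, fail to reject H0.


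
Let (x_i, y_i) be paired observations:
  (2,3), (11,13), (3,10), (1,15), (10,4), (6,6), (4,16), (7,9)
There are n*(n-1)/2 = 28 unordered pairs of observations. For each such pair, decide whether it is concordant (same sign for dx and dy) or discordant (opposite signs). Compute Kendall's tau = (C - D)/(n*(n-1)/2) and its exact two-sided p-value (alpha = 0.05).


Step 1: Enumerate the 28 unordered pairs (i,j) with i<j and classify each by sign(x_j-x_i) * sign(y_j-y_i).
  (1,2):dx=+9,dy=+10->C; (1,3):dx=+1,dy=+7->C; (1,4):dx=-1,dy=+12->D; (1,5):dx=+8,dy=+1->C
  (1,6):dx=+4,dy=+3->C; (1,7):dx=+2,dy=+13->C; (1,8):dx=+5,dy=+6->C; (2,3):dx=-8,dy=-3->C
  (2,4):dx=-10,dy=+2->D; (2,5):dx=-1,dy=-9->C; (2,6):dx=-5,dy=-7->C; (2,7):dx=-7,dy=+3->D
  (2,8):dx=-4,dy=-4->C; (3,4):dx=-2,dy=+5->D; (3,5):dx=+7,dy=-6->D; (3,6):dx=+3,dy=-4->D
  (3,7):dx=+1,dy=+6->C; (3,8):dx=+4,dy=-1->D; (4,5):dx=+9,dy=-11->D; (4,6):dx=+5,dy=-9->D
  (4,7):dx=+3,dy=+1->C; (4,8):dx=+6,dy=-6->D; (5,6):dx=-4,dy=+2->D; (5,7):dx=-6,dy=+12->D
  (5,8):dx=-3,dy=+5->D; (6,7):dx=-2,dy=+10->D; (6,8):dx=+1,dy=+3->C; (7,8):dx=+3,dy=-7->D
Step 2: C = 13, D = 15, total pairs = 28.
Step 3: tau = (C - D)/(n(n-1)/2) = (13 - 15)/28 = -0.071429.
Step 4: Exact two-sided p-value (enumerate n! = 40320 permutations of y under H0): p = 0.904861.
Step 5: alpha = 0.05. fail to reject H0.

tau_b = -0.0714 (C=13, D=15), p = 0.904861, fail to reject H0.


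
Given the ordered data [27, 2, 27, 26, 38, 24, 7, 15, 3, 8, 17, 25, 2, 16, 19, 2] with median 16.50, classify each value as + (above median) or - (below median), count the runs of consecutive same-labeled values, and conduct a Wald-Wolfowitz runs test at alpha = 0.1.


Step 1: Compute median = 16.50; label A = above, B = below.
Labels in order: ABAAAABBBBAABBAB  (n_A = 8, n_B = 8)
Step 2: Count runs R = 8.
Step 3: Under H0 (random ordering), E[R] = 2*n_A*n_B/(n_A+n_B) + 1 = 2*8*8/16 + 1 = 9.0000.
        Var[R] = 2*n_A*n_B*(2*n_A*n_B - n_A - n_B) / ((n_A+n_B)^2 * (n_A+n_B-1)) = 14336/3840 = 3.7333.
        SD[R] = 1.9322.
Step 4: Continuity-corrected z = (R + 0.5 - E[R]) / SD[R] = (8 + 0.5 - 9.0000) / 1.9322 = -0.2588.
Step 5: Two-sided p-value via normal approximation = 2*(1 - Phi(|z|)) = 0.795809.
Step 6: alpha = 0.1. fail to reject H0.

R = 8, z = -0.2588, p = 0.795809, fail to reject H0.


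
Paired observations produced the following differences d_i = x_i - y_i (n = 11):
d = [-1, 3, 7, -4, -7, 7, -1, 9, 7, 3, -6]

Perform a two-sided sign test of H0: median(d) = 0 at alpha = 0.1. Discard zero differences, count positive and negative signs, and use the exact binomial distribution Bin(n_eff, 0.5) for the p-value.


Step 1: Discard zero differences. Original n = 11; n_eff = number of nonzero differences = 11.
Nonzero differences (with sign): -1, +3, +7, -4, -7, +7, -1, +9, +7, +3, -6
Step 2: Count signs: positive = 6, negative = 5.
Step 3: Under H0: P(positive) = 0.5, so the number of positives S ~ Bin(11, 0.5).
Step 4: Two-sided exact p-value = sum of Bin(11,0.5) probabilities at or below the observed probability = 1.000000.
Step 5: alpha = 0.1. fail to reject H0.

n_eff = 11, pos = 6, neg = 5, p = 1.000000, fail to reject H0.


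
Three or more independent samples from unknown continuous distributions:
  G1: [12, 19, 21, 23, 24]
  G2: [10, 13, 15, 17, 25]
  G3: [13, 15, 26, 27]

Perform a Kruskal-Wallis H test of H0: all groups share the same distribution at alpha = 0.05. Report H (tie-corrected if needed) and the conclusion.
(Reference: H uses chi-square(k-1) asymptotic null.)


Step 1: Combine all N = 14 observations and assign midranks.
sorted (value, group, rank): (10,G2,1), (12,G1,2), (13,G2,3.5), (13,G3,3.5), (15,G2,5.5), (15,G3,5.5), (17,G2,7), (19,G1,8), (21,G1,9), (23,G1,10), (24,G1,11), (25,G2,12), (26,G3,13), (27,G3,14)
Step 2: Sum ranks within each group.
R_1 = 40 (n_1 = 5)
R_2 = 29 (n_2 = 5)
R_3 = 36 (n_3 = 4)
Step 3: H = 12/(N(N+1)) * sum(R_i^2/n_i) - 3(N+1)
     = 12/(14*15) * (40^2/5 + 29^2/5 + 36^2/4) - 3*15
     = 0.057143 * 812.2 - 45
     = 1.411429.
Step 4: Ties present; correction factor C = 1 - 12/(14^3 - 14) = 0.995604. Corrected H = 1.411429 / 0.995604 = 1.417660.
Step 5: Under H0, H ~ chi^2(2); p-value = 0.492220.
Step 6: alpha = 0.05. fail to reject H0.

H = 1.4177, df = 2, p = 0.492220, fail to reject H0.


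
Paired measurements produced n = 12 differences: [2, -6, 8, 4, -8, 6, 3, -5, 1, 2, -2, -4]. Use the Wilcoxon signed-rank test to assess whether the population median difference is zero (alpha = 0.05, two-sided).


Step 1: Drop any zero differences (none here) and take |d_i|.
|d| = [2, 6, 8, 4, 8, 6, 3, 5, 1, 2, 2, 4]
Step 2: Midrank |d_i| (ties get averaged ranks).
ranks: |2|->3, |6|->9.5, |8|->11.5, |4|->6.5, |8|->11.5, |6|->9.5, |3|->5, |5|->8, |1|->1, |2|->3, |2|->3, |4|->6.5
Step 3: Attach original signs; sum ranks with positive sign and with negative sign.
W+ = 3 + 11.5 + 6.5 + 9.5 + 5 + 1 + 3 = 39.5
W- = 9.5 + 11.5 + 8 + 3 + 6.5 = 38.5
(Check: W+ + W- = 78 should equal n(n+1)/2 = 78.)
Step 4: Test statistic W = min(W+, W-) = 38.5.
Step 5: Ties in |d|, so use the tie-corrected normal approximation.
        E[W] = n(n+1)/4 = 12*13/4 = 39.
        Tie groups: |d|=2 (t=3), |d|=4 (t=2), |d|=6 (t=2), |d|=8 (t=2); sum(t^3 - t) = 42.
        Var[W] = n(n+1)(2n+1)/24 - sum(t^3-t)/48 = 3900/24 - 42/48 = 161.625.
        z = (W - E[W]) / sqrt(Var[W]) = (38.5 - 39) / 12.7132 = -0.0393.
        Two-sided p = 2*Phi(z) = 0.968628.
Step 6: alpha = 0.05. fail to reject H0.

W+ = 39.5, W- = 38.5, W = min = 38.5, p = 0.968628, fail to reject H0.


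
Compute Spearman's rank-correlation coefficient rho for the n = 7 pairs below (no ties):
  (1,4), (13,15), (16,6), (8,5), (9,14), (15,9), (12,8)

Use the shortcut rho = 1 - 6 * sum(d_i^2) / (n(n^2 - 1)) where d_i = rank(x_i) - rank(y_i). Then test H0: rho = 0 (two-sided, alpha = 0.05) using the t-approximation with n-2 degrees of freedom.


Step 1: Rank x and y separately (midranks; no ties here).
rank(x): 1->1, 13->5, 16->7, 8->2, 9->3, 15->6, 12->4
rank(y): 4->1, 15->7, 6->3, 5->2, 14->6, 9->5, 8->4
Step 2: d_i = R_x(i) - R_y(i); compute d_i^2.
  (1-1)^2=0, (5-7)^2=4, (7-3)^2=16, (2-2)^2=0, (3-6)^2=9, (6-5)^2=1, (4-4)^2=0
sum(d^2) = 30.
Step 3: rho = 1 - 6*30 / (7*(7^2 - 1)) = 1 - 180/336 = 0.464286.
Step 4: Under H0, t = rho * sqrt((n-2)/(1-rho^2)) = 1.1722 ~ t(5).
Step 5: Two-sided p-value from the t-distribution with 5 df = 0.293934.
Step 6: alpha = 0.05. fail to reject H0.

rho = 0.4643, p = 0.293934, fail to reject H0 at alpha = 0.05.


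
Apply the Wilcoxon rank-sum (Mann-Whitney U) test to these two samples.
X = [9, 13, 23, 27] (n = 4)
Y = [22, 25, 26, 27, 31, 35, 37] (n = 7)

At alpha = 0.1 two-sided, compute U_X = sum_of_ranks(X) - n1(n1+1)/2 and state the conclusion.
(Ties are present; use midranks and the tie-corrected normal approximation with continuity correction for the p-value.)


Step 1: Combine and sort all 11 observations; assign midranks.
sorted (value, group): (9,X), (13,X), (22,Y), (23,X), (25,Y), (26,Y), (27,X), (27,Y), (31,Y), (35,Y), (37,Y)
ranks: 9->1, 13->2, 22->3, 23->4, 25->5, 26->6, 27->7.5, 27->7.5, 31->9, 35->10, 37->11
Step 2: Rank sum for X: R1 = 1 + 2 + 4 + 7.5 = 14.5.
Step 3: U_X = R1 - n1(n1+1)/2 = 14.5 - 4*5/2 = 14.5 - 10 = 4.5.
       U_Y = n1*n2 - U_X = 28 - 4.5 = 23.5.
Step 4: Ties are present, so use the tie-corrected normal approximation (with continuity correction) for the p-value.
Step 5: p-value = 0.088247; compare to alpha = 0.1. reject H0.

U_X = 4.5, p = 0.088247, reject H0 at alpha = 0.1.


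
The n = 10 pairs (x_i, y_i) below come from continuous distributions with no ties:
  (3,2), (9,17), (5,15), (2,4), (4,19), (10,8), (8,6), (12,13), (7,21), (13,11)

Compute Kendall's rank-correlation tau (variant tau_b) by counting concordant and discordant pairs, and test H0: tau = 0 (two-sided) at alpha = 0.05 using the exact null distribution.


Step 1: Enumerate the 45 unordered pairs (i,j) with i<j and classify each by sign(x_j-x_i) * sign(y_j-y_i).
  (1,2):dx=+6,dy=+15->C; (1,3):dx=+2,dy=+13->C; (1,4):dx=-1,dy=+2->D; (1,5):dx=+1,dy=+17->C
  (1,6):dx=+7,dy=+6->C; (1,7):dx=+5,dy=+4->C; (1,8):dx=+9,dy=+11->C; (1,9):dx=+4,dy=+19->C
  (1,10):dx=+10,dy=+9->C; (2,3):dx=-4,dy=-2->C; (2,4):dx=-7,dy=-13->C; (2,5):dx=-5,dy=+2->D
  (2,6):dx=+1,dy=-9->D; (2,7):dx=-1,dy=-11->C; (2,8):dx=+3,dy=-4->D; (2,9):dx=-2,dy=+4->D
  (2,10):dx=+4,dy=-6->D; (3,4):dx=-3,dy=-11->C; (3,5):dx=-1,dy=+4->D; (3,6):dx=+5,dy=-7->D
  (3,7):dx=+3,dy=-9->D; (3,8):dx=+7,dy=-2->D; (3,9):dx=+2,dy=+6->C; (3,10):dx=+8,dy=-4->D
  (4,5):dx=+2,dy=+15->C; (4,6):dx=+8,dy=+4->C; (4,7):dx=+6,dy=+2->C; (4,8):dx=+10,dy=+9->C
  (4,9):dx=+5,dy=+17->C; (4,10):dx=+11,dy=+7->C; (5,6):dx=+6,dy=-11->D; (5,7):dx=+4,dy=-13->D
  (5,8):dx=+8,dy=-6->D; (5,9):dx=+3,dy=+2->C; (5,10):dx=+9,dy=-8->D; (6,7):dx=-2,dy=-2->C
  (6,8):dx=+2,dy=+5->C; (6,9):dx=-3,dy=+13->D; (6,10):dx=+3,dy=+3->C; (7,8):dx=+4,dy=+7->C
  (7,9):dx=-1,dy=+15->D; (7,10):dx=+5,dy=+5->C; (8,9):dx=-5,dy=+8->D; (8,10):dx=+1,dy=-2->D
  (9,10):dx=+6,dy=-10->D
Step 2: C = 25, D = 20, total pairs = 45.
Step 3: tau = (C - D)/(n(n-1)/2) = (25 - 20)/45 = 0.111111.
Step 4: Exact two-sided p-value (enumerate n! = 3628800 permutations of y under H0): p = 0.727490.
Step 5: alpha = 0.05. fail to reject H0.

tau_b = 0.1111 (C=25, D=20), p = 0.727490, fail to reject H0.


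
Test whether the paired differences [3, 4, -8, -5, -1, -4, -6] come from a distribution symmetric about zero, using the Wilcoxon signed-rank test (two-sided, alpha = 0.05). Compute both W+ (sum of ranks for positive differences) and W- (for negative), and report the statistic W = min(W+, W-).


Step 1: Drop any zero differences (none here) and take |d_i|.
|d| = [3, 4, 8, 5, 1, 4, 6]
Step 2: Midrank |d_i| (ties get averaged ranks).
ranks: |3|->2, |4|->3.5, |8|->7, |5|->5, |1|->1, |4|->3.5, |6|->6
Step 3: Attach original signs; sum ranks with positive sign and with negative sign.
W+ = 2 + 3.5 = 5.5
W- = 7 + 5 + 1 + 3.5 + 6 = 22.5
(Check: W+ + W- = 28 should equal n(n+1)/2 = 28.)
Step 4: Test statistic W = min(W+, W-) = 5.5.
Step 5: Ties in |d|, so use the tie-corrected normal approximation.
        E[W] = n(n+1)/4 = 7*8/4 = 14.
        Tie groups: |d|=4 (t=2); sum(t^3 - t) = 6.
        Var[W] = n(n+1)(2n+1)/24 - sum(t^3-t)/48 = 840/24 - 6/48 = 34.875.
        z = (W - E[W]) / sqrt(Var[W]) = (5.5 - 14) / 5.9055 = -1.4393.
        Two-sided p = 2*Phi(z) = 0.150056.
Step 6: alpha = 0.05. fail to reject H0.

W+ = 5.5, W- = 22.5, W = min = 5.5, p = 0.150056, fail to reject H0.


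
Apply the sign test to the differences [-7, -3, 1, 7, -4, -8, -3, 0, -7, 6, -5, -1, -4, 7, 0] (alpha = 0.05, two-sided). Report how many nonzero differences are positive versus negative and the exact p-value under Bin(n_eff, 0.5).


Step 1: Discard zero differences. Original n = 15; n_eff = number of nonzero differences = 13.
Nonzero differences (with sign): -7, -3, +1, +7, -4, -8, -3, -7, +6, -5, -1, -4, +7
Step 2: Count signs: positive = 4, negative = 9.
Step 3: Under H0: P(positive) = 0.5, so the number of positives S ~ Bin(13, 0.5).
Step 4: Two-sided exact p-value = sum of Bin(13,0.5) probabilities at or below the observed probability = 0.266846.
Step 5: alpha = 0.05. fail to reject H0.

n_eff = 13, pos = 4, neg = 9, p = 0.266846, fail to reject H0.


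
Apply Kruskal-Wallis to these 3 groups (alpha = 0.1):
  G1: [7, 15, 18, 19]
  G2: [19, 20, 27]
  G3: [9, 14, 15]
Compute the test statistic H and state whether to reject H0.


Step 1: Combine all N = 10 observations and assign midranks.
sorted (value, group, rank): (7,G1,1), (9,G3,2), (14,G3,3), (15,G1,4.5), (15,G3,4.5), (18,G1,6), (19,G1,7.5), (19,G2,7.5), (20,G2,9), (27,G2,10)
Step 2: Sum ranks within each group.
R_1 = 19 (n_1 = 4)
R_2 = 26.5 (n_2 = 3)
R_3 = 9.5 (n_3 = 3)
Step 3: H = 12/(N(N+1)) * sum(R_i^2/n_i) - 3(N+1)
     = 12/(10*11) * (19^2/4 + 26.5^2/3 + 9.5^2/3) - 3*11
     = 0.109091 * 354.417 - 33
     = 5.663636.
Step 4: Ties present; correction factor C = 1 - 12/(10^3 - 10) = 0.987879. Corrected H = 5.663636 / 0.987879 = 5.733129.
Step 5: Under H0, H ~ chi^2(2); p-value = 0.056894.
Step 6: alpha = 0.1. reject H0.

H = 5.7331, df = 2, p = 0.056894, reject H0.


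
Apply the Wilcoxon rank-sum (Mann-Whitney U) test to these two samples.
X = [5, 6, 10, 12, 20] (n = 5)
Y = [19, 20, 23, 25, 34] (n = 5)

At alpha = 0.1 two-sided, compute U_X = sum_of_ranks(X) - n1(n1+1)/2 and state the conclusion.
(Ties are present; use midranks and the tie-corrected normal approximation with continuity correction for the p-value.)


Step 1: Combine and sort all 10 observations; assign midranks.
sorted (value, group): (5,X), (6,X), (10,X), (12,X), (19,Y), (20,X), (20,Y), (23,Y), (25,Y), (34,Y)
ranks: 5->1, 6->2, 10->3, 12->4, 19->5, 20->6.5, 20->6.5, 23->8, 25->9, 34->10
Step 2: Rank sum for X: R1 = 1 + 2 + 3 + 4 + 6.5 = 16.5.
Step 3: U_X = R1 - n1(n1+1)/2 = 16.5 - 5*6/2 = 16.5 - 15 = 1.5.
       U_Y = n1*n2 - U_X = 25 - 1.5 = 23.5.
Step 4: Ties are present, so use the tie-corrected normal approximation (with continuity correction) for the p-value.
Step 5: p-value = 0.027803; compare to alpha = 0.1. reject H0.

U_X = 1.5, p = 0.027803, reject H0 at alpha = 0.1.


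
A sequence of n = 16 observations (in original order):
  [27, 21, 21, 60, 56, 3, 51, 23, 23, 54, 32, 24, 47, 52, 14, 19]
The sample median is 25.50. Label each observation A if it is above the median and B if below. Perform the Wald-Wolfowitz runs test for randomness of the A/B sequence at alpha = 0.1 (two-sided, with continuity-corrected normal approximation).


Step 1: Compute median = 25.50; label A = above, B = below.
Labels in order: ABBAABABBAABAABB  (n_A = 8, n_B = 8)
Step 2: Count runs R = 10.
Step 3: Under H0 (random ordering), E[R] = 2*n_A*n_B/(n_A+n_B) + 1 = 2*8*8/16 + 1 = 9.0000.
        Var[R] = 2*n_A*n_B*(2*n_A*n_B - n_A - n_B) / ((n_A+n_B)^2 * (n_A+n_B-1)) = 14336/3840 = 3.7333.
        SD[R] = 1.9322.
Step 4: Continuity-corrected z = (R - 0.5 - E[R]) / SD[R] = (10 - 0.5 - 9.0000) / 1.9322 = 0.2588.
Step 5: Two-sided p-value via normal approximation = 2*(1 - Phi(|z|)) = 0.795809.
Step 6: alpha = 0.1. fail to reject H0.

R = 10, z = 0.2588, p = 0.795809, fail to reject H0.


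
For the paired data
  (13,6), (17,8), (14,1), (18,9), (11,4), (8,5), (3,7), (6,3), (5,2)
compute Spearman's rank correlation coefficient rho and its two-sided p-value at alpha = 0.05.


Step 1: Rank x and y separately (midranks; no ties here).
rank(x): 13->6, 17->8, 14->7, 18->9, 11->5, 8->4, 3->1, 6->3, 5->2
rank(y): 6->6, 8->8, 1->1, 9->9, 4->4, 5->5, 7->7, 3->3, 2->2
Step 2: d_i = R_x(i) - R_y(i); compute d_i^2.
  (6-6)^2=0, (8-8)^2=0, (7-1)^2=36, (9-9)^2=0, (5-4)^2=1, (4-5)^2=1, (1-7)^2=36, (3-3)^2=0, (2-2)^2=0
sum(d^2) = 74.
Step 3: rho = 1 - 6*74 / (9*(9^2 - 1)) = 1 - 444/720 = 0.383333.
Step 4: Under H0, t = rho * sqrt((n-2)/(1-rho^2)) = 1.0981 ~ t(7).
Step 5: Two-sided p-value from the t-distribution with 7 df = 0.308495.
Step 6: alpha = 0.05. fail to reject H0.

rho = 0.3833, p = 0.308495, fail to reject H0 at alpha = 0.05.
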